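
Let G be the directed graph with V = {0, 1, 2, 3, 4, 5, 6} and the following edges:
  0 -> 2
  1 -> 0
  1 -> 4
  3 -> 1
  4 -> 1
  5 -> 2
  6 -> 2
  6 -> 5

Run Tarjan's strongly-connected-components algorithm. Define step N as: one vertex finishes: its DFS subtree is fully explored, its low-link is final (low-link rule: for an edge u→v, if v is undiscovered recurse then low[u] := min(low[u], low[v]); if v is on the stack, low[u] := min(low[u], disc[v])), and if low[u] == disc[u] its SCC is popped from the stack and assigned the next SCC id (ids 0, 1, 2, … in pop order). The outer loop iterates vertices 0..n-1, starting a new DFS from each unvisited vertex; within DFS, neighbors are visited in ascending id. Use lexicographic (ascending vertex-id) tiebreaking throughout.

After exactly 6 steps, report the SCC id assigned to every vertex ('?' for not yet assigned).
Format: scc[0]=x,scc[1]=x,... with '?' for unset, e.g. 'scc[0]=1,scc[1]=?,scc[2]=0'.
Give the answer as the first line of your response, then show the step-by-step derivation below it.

scc[0]=1,scc[1]=2,scc[2]=0,scc[3]=3,scc[4]=2,scc[5]=4,scc[6]=?

step 1: low=(low[0]=0,low[1]=?,low[2]=1,low[3]=?,low[4]=?,low[5]=?,low[6]=?); scc=(scc[0]=?,scc[1]=?,scc[2]=0,scc[3]=?,scc[4]=?,scc[5]=?,scc[6]=?)
step 2: low=(low[0]=0,low[1]=?,low[2]=1,low[3]=?,low[4]=?,low[5]=?,low[6]=?); scc=(scc[0]=1,scc[1]=?,scc[2]=0,scc[3]=?,scc[4]=?,scc[5]=?,scc[6]=?)
step 3: low=(low[0]=0,low[1]=2,low[2]=1,low[3]=?,low[4]=2,low[5]=?,low[6]=?); scc=(scc[0]=1,scc[1]=?,scc[2]=0,scc[3]=?,scc[4]=?,scc[5]=?,scc[6]=?)
step 4: low=(low[0]=0,low[1]=2,low[2]=1,low[3]=?,low[4]=2,low[5]=?,low[6]=?); scc=(scc[0]=1,scc[1]=2,scc[2]=0,scc[3]=?,scc[4]=2,scc[5]=?,scc[6]=?)
step 5: low=(low[0]=0,low[1]=2,low[2]=1,low[3]=4,low[4]=2,low[5]=?,low[6]=?); scc=(scc[0]=1,scc[1]=2,scc[2]=0,scc[3]=3,scc[4]=2,scc[5]=?,scc[6]=?)
step 6: low=(low[0]=0,low[1]=2,low[2]=1,low[3]=4,low[4]=2,low[5]=5,low[6]=?); scc=(scc[0]=1,scc[1]=2,scc[2]=0,scc[3]=3,scc[4]=2,scc[5]=4,scc[6]=?)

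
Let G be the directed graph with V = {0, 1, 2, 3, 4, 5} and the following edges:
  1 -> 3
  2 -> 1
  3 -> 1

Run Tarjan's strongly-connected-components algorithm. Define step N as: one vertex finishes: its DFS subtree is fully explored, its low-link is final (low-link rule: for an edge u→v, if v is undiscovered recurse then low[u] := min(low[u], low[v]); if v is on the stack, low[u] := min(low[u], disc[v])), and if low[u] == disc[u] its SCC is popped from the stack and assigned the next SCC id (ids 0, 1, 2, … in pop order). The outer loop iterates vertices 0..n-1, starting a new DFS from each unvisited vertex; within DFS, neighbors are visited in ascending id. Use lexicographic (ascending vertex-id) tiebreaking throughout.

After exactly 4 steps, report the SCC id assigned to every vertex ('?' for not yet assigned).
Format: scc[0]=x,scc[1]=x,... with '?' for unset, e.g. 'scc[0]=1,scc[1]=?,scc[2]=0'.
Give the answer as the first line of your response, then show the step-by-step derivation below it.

scc[0]=0,scc[1]=1,scc[2]=2,scc[3]=1,scc[4]=?,scc[5]=?

step 1: low=(low[0]=0,low[1]=?,low[2]=?,low[3]=?,low[4]=?,low[5]=?); scc=(scc[0]=0,scc[1]=?,scc[2]=?,scc[3]=?,scc[4]=?,scc[5]=?)
step 2: low=(low[0]=0,low[1]=1,low[2]=?,low[3]=1,low[4]=?,low[5]=?); scc=(scc[0]=0,scc[1]=?,scc[2]=?,scc[3]=?,scc[4]=?,scc[5]=?)
step 3: low=(low[0]=0,low[1]=1,low[2]=?,low[3]=1,low[4]=?,low[5]=?); scc=(scc[0]=0,scc[1]=1,scc[2]=?,scc[3]=1,scc[4]=?,scc[5]=?)
step 4: low=(low[0]=0,low[1]=1,low[2]=3,low[3]=1,low[4]=?,low[5]=?); scc=(scc[0]=0,scc[1]=1,scc[2]=2,scc[3]=1,scc[4]=?,scc[5]=?)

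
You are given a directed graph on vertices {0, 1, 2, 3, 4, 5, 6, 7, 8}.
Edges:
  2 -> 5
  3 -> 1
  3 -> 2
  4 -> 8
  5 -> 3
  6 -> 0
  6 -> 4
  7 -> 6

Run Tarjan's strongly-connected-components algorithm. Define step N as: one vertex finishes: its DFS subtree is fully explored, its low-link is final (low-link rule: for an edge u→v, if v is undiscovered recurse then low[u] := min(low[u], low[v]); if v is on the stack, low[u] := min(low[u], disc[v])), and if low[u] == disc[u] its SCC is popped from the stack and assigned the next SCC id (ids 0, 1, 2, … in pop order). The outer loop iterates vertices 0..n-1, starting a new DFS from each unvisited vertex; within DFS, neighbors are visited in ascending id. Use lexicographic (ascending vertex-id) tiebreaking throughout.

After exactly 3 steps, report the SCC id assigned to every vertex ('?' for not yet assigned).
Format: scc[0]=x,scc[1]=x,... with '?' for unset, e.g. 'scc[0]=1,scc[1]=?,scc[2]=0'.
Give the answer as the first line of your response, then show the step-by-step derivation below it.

scc[0]=0,scc[1]=1,scc[2]=?,scc[3]=?,scc[4]=?,scc[5]=?,scc[6]=?,scc[7]=?,scc[8]=?

step 1: low=(low[0]=0,low[1]=?,low[2]=?,low[3]=?,low[4]=?,low[5]=?,low[6]=?,low[7]=?,low[8]=?); scc=(scc[0]=0,scc[1]=?,scc[2]=?,scc[3]=?,scc[4]=?,scc[5]=?,scc[6]=?,scc[7]=?,scc[8]=?)
step 2: low=(low[0]=0,low[1]=1,low[2]=?,low[3]=?,low[4]=?,low[5]=?,low[6]=?,low[7]=?,low[8]=?); scc=(scc[0]=0,scc[1]=1,scc[2]=?,scc[3]=?,scc[4]=?,scc[5]=?,scc[6]=?,scc[7]=?,scc[8]=?)
step 3: low=(low[0]=0,low[1]=1,low[2]=2,low[3]=2,low[4]=?,low[5]=3,low[6]=?,low[7]=?,low[8]=?); scc=(scc[0]=0,scc[1]=1,scc[2]=?,scc[3]=?,scc[4]=?,scc[5]=?,scc[6]=?,scc[7]=?,scc[8]=?)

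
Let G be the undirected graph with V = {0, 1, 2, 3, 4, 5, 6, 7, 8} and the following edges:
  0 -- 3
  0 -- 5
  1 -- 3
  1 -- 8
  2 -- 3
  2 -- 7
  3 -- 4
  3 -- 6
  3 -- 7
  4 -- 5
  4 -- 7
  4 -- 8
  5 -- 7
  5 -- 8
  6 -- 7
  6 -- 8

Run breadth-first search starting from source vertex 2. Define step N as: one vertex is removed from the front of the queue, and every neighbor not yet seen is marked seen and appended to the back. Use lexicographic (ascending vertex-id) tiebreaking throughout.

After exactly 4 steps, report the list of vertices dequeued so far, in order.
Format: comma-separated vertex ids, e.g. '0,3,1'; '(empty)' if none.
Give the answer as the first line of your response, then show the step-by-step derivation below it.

2,3,7,0

step 1: dequeue 2; queue=[3,7]; order=2
step 2: dequeue 3; queue=[7,0,1,4,6]; order=2,3
step 3: dequeue 7; queue=[0,1,4,6,5]; order=2,3,7
step 4: dequeue 0; queue=[1,4,6,5]; order=2,3,7,0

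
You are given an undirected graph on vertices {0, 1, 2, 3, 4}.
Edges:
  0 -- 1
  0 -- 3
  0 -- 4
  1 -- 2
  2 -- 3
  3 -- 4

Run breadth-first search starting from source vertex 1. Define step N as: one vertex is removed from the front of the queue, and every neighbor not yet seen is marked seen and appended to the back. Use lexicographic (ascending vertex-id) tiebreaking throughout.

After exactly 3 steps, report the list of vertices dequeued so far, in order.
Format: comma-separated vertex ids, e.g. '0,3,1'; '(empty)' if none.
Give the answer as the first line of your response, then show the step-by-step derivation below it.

1,0,2

step 1: dequeue 1; queue=[0,2]; order=1
step 2: dequeue 0; queue=[2,3,4]; order=1,0
step 3: dequeue 2; queue=[3,4]; order=1,0,2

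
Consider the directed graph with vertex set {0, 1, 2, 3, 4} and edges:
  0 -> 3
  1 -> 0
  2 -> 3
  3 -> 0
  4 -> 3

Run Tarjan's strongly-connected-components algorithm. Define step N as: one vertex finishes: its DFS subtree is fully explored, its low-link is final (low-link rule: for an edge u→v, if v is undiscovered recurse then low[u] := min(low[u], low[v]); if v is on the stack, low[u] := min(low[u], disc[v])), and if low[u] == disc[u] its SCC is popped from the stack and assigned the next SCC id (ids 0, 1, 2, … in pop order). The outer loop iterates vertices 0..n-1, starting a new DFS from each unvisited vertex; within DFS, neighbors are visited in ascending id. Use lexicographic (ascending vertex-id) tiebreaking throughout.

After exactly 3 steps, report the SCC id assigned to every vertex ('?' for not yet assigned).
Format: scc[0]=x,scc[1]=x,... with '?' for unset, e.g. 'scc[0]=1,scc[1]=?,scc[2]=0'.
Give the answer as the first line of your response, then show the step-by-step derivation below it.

scc[0]=0,scc[1]=1,scc[2]=?,scc[3]=0,scc[4]=?

step 1: low=(low[0]=0,low[1]=?,low[2]=?,low[3]=0,low[4]=?); scc=(scc[0]=?,scc[1]=?,scc[2]=?,scc[3]=?,scc[4]=?)
step 2: low=(low[0]=0,low[1]=?,low[2]=?,low[3]=0,low[4]=?); scc=(scc[0]=0,scc[1]=?,scc[2]=?,scc[3]=0,scc[4]=?)
step 3: low=(low[0]=0,low[1]=2,low[2]=?,low[3]=0,low[4]=?); scc=(scc[0]=0,scc[1]=1,scc[2]=?,scc[3]=0,scc[4]=?)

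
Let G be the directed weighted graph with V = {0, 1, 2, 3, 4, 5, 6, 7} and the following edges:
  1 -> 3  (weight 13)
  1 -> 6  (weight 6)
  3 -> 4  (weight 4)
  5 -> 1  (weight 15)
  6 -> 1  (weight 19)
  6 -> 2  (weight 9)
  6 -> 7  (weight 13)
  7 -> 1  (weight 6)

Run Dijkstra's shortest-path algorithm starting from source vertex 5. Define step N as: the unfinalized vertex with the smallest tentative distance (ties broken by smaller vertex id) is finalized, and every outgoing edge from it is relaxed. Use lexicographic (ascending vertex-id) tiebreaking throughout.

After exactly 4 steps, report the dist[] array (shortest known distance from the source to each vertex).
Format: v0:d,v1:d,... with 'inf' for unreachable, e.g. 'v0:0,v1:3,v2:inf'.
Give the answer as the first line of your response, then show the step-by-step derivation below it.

v0:inf,v1:15,v2:30,v3:28,v4:32,v5:0,v6:21,v7:34

step 1: dist = v0:inf,v1:15,v2:inf,v3:inf,v4:inf,v5:0,v6:inf,v7:inf
step 2: dist = v0:inf,v1:15,v2:inf,v3:28,v4:inf,v5:0,v6:21,v7:inf
step 3: dist = v0:inf,v1:15,v2:30,v3:28,v4:inf,v5:0,v6:21,v7:34
step 4: dist = v0:inf,v1:15,v2:30,v3:28,v4:32,v5:0,v6:21,v7:34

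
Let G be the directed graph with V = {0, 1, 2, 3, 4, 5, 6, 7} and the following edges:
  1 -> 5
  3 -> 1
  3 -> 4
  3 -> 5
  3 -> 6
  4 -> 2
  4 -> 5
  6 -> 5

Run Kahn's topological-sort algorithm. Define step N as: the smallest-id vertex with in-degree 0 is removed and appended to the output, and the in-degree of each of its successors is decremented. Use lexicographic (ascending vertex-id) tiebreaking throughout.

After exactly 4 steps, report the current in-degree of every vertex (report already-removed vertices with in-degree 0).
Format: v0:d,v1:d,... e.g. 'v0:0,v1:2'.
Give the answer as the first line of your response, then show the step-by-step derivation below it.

v0:0,v1:0,v2:0,v3:0,v4:0,v5:1,v6:0,v7:0

step 1: output 0; order=[0]; indeg=(0,1,1,0,1,4,1,0)
step 2: output 3; order=[0,3]; indeg=(0,0,1,0,0,3,0,0)
step 3: output 1; order=[0,3,1]; indeg=(0,0,1,0,0,2,0,0)
step 4: output 4; order=[0,3,1,4]; indeg=(0,0,0,0,0,1,0,0)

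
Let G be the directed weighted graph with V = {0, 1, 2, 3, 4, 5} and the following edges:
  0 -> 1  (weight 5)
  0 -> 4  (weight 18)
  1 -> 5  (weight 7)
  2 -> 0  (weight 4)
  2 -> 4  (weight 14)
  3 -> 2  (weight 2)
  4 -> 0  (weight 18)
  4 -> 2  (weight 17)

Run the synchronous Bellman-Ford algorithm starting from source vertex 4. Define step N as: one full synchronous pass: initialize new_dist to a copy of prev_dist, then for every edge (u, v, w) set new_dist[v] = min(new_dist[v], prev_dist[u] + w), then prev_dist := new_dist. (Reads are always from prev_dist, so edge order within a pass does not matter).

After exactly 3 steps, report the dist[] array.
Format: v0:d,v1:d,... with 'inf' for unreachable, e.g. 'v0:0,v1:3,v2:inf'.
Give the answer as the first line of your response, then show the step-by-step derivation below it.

v0:18,v1:23,v2:17,v3:inf,v4:0,v5:30

step 1: dist = v0:18,v1:inf,v2:17,v3:inf,v4:0,v5:inf
step 2: dist = v0:18,v1:23,v2:17,v3:inf,v4:0,v5:inf
step 3: dist = v0:18,v1:23,v2:17,v3:inf,v4:0,v5:30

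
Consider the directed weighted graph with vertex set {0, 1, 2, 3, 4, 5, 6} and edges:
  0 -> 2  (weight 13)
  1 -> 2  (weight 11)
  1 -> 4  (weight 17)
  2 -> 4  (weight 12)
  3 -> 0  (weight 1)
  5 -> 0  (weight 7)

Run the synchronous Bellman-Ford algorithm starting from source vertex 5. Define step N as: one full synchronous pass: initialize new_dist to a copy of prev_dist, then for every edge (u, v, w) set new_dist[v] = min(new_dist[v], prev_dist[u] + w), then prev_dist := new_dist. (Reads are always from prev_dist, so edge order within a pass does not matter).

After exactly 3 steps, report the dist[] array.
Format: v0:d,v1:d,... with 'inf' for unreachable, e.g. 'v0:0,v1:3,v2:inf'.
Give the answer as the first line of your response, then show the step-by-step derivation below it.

v0:7,v1:inf,v2:20,v3:inf,v4:32,v5:0,v6:inf

step 1: dist = v0:7,v1:inf,v2:inf,v3:inf,v4:inf,v5:0,v6:inf
step 2: dist = v0:7,v1:inf,v2:20,v3:inf,v4:inf,v5:0,v6:inf
step 3: dist = v0:7,v1:inf,v2:20,v3:inf,v4:32,v5:0,v6:inf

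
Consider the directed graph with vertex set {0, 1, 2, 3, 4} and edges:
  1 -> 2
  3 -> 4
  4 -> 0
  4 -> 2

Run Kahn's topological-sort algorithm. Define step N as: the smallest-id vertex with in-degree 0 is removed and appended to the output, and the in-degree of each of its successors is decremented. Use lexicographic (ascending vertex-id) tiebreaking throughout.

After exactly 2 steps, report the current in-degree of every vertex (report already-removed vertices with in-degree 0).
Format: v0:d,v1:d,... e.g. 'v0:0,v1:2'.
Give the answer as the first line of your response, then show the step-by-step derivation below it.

v0:1,v1:0,v2:1,v3:0,v4:0

step 1: output 1; order=[1]; indeg=(1,0,1,0,1)
step 2: output 3; order=[1,3]; indeg=(1,0,1,0,0)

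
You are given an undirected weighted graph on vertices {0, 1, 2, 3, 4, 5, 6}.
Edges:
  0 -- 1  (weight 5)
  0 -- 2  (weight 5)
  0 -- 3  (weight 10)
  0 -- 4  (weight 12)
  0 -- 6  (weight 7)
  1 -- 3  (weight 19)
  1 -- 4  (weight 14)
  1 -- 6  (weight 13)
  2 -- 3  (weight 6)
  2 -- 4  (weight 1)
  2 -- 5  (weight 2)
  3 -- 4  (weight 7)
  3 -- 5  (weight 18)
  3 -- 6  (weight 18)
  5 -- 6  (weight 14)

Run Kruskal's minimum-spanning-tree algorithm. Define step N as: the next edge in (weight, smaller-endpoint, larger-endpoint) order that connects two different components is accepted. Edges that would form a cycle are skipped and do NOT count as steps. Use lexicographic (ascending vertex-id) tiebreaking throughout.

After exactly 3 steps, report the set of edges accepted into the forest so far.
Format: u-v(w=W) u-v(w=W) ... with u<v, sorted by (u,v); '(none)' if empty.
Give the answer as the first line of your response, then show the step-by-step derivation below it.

0-1(w=5) 2-4(w=1) 2-5(w=2)

step 1: add edge 2-4 (w=1); MST = {2-4(w=1)}
step 2: add edge 2-5 (w=2); MST = {2-4(w=1) 2-5(w=2)}
step 3: add edge 0-1 (w=5); MST = {0-1(w=5) 2-4(w=1) 2-5(w=2)}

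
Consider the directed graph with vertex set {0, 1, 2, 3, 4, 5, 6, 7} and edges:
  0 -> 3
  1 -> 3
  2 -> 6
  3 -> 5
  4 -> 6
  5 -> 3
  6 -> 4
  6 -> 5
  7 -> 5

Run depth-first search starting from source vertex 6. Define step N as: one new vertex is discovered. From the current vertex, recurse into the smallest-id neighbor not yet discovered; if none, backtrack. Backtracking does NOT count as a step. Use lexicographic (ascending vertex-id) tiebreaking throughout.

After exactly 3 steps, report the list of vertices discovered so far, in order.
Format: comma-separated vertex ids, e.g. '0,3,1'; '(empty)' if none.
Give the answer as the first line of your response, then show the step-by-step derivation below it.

6,4,5

step 1: discover 6; path=6; order=6
step 2: discover 4; path=6>4; order=6,4
step 3: discover 5; path=6>5; order=6,4,5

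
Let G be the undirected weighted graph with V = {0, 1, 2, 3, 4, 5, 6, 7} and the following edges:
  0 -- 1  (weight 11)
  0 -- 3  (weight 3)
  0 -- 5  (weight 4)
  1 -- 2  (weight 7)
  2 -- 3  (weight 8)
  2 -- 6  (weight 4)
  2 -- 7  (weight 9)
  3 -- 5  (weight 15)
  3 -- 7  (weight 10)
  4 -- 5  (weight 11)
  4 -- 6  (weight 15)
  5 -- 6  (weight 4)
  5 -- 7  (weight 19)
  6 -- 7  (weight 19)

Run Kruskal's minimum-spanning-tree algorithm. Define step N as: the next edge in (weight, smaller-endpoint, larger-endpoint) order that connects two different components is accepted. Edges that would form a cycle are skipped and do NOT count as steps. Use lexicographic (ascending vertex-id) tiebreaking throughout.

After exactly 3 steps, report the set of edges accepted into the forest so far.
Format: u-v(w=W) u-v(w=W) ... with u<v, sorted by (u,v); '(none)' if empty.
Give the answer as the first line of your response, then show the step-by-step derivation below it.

0-3(w=3) 0-5(w=4) 2-6(w=4)

step 1: add edge 0-3 (w=3); MST = {0-3(w=3)}
step 2: add edge 0-5 (w=4); MST = {0-3(w=3) 0-5(w=4)}
step 3: add edge 2-6 (w=4); MST = {0-3(w=3) 0-5(w=4) 2-6(w=4)}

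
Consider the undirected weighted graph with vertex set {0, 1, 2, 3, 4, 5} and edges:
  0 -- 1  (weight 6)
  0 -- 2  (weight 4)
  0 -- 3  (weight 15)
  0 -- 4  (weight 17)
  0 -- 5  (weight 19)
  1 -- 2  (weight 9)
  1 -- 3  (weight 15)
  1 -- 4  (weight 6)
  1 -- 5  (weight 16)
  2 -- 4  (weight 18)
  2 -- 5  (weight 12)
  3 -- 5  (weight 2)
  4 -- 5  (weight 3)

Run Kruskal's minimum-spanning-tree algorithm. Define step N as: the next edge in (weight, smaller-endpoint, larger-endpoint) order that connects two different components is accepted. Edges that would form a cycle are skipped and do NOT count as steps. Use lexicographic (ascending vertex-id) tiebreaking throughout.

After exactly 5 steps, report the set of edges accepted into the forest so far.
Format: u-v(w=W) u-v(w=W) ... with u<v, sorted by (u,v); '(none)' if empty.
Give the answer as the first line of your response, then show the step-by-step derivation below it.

0-1(w=6) 0-2(w=4) 1-4(w=6) 3-5(w=2) 4-5(w=3)

step 1: add edge 3-5 (w=2); MST = {3-5(w=2)}
step 2: add edge 4-5 (w=3); MST = {3-5(w=2) 4-5(w=3)}
step 3: add edge 0-2 (w=4); MST = {0-2(w=4) 3-5(w=2) 4-5(w=3)}
step 4: add edge 0-1 (w=6); MST = {0-1(w=6) 0-2(w=4) 3-5(w=2) 4-5(w=3)}
step 5: add edge 1-4 (w=6); MST = {0-1(w=6) 0-2(w=4) 1-4(w=6) 3-5(w=2) 4-5(w=3)}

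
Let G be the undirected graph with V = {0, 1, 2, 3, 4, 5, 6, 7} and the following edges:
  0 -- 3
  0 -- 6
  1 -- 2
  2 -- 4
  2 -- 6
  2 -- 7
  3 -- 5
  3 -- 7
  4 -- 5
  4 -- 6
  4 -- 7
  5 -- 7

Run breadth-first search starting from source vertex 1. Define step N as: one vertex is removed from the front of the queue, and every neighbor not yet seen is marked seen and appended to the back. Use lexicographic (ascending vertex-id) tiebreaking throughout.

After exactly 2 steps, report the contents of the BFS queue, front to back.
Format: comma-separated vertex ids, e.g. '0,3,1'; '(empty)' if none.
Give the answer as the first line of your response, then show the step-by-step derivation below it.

4,6,7

step 1: dequeue 1; queue=[2]; order=1
step 2: dequeue 2; queue=[4,6,7]; order=1,2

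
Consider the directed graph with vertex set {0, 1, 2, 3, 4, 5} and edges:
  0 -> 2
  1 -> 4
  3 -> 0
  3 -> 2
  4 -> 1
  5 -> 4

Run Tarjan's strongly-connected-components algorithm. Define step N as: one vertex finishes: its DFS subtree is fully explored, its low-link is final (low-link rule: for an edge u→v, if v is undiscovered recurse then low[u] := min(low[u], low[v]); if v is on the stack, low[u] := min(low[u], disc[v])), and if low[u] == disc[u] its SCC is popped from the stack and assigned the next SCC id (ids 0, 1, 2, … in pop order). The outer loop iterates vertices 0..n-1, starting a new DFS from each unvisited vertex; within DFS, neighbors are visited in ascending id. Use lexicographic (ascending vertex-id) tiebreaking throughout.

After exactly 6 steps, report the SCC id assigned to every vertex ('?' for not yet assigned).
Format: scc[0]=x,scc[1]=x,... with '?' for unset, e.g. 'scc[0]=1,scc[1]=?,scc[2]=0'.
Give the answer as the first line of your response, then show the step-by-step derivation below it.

scc[0]=1,scc[1]=2,scc[2]=0,scc[3]=3,scc[4]=2,scc[5]=4

step 1: low=(low[0]=0,low[1]=?,low[2]=1,low[3]=?,low[4]=?,low[5]=?); scc=(scc[0]=?,scc[1]=?,scc[2]=0,scc[3]=?,scc[4]=?,scc[5]=?)
step 2: low=(low[0]=0,low[1]=?,low[2]=1,low[3]=?,low[4]=?,low[5]=?); scc=(scc[0]=1,scc[1]=?,scc[2]=0,scc[3]=?,scc[4]=?,scc[5]=?)
step 3: low=(low[0]=0,low[1]=2,low[2]=1,low[3]=?,low[4]=2,low[5]=?); scc=(scc[0]=1,scc[1]=?,scc[2]=0,scc[3]=?,scc[4]=?,scc[5]=?)
step 4: low=(low[0]=0,low[1]=2,low[2]=1,low[3]=?,low[4]=2,low[5]=?); scc=(scc[0]=1,scc[1]=2,scc[2]=0,scc[3]=?,scc[4]=2,scc[5]=?)
step 5: low=(low[0]=0,low[1]=2,low[2]=1,low[3]=4,low[4]=2,low[5]=?); scc=(scc[0]=1,scc[1]=2,scc[2]=0,scc[3]=3,scc[4]=2,scc[5]=?)
step 6: low=(low[0]=0,low[1]=2,low[2]=1,low[3]=4,low[4]=2,low[5]=5); scc=(scc[0]=1,scc[1]=2,scc[2]=0,scc[3]=3,scc[4]=2,scc[5]=4)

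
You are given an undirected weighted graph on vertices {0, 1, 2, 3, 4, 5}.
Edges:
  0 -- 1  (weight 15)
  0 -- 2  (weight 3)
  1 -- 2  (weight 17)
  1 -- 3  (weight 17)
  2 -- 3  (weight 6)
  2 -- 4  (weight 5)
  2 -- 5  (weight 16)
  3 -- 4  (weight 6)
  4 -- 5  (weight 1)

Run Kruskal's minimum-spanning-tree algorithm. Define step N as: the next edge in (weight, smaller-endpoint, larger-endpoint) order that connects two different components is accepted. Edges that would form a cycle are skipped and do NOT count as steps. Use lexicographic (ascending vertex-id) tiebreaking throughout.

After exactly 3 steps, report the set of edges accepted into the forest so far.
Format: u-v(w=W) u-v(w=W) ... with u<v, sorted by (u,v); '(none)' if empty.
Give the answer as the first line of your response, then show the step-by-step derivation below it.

0-2(w=3) 2-4(w=5) 4-5(w=1)

step 1: add edge 4-5 (w=1); MST = {4-5(w=1)}
step 2: add edge 0-2 (w=3); MST = {0-2(w=3) 4-5(w=1)}
step 3: add edge 2-4 (w=5); MST = {0-2(w=3) 2-4(w=5) 4-5(w=1)}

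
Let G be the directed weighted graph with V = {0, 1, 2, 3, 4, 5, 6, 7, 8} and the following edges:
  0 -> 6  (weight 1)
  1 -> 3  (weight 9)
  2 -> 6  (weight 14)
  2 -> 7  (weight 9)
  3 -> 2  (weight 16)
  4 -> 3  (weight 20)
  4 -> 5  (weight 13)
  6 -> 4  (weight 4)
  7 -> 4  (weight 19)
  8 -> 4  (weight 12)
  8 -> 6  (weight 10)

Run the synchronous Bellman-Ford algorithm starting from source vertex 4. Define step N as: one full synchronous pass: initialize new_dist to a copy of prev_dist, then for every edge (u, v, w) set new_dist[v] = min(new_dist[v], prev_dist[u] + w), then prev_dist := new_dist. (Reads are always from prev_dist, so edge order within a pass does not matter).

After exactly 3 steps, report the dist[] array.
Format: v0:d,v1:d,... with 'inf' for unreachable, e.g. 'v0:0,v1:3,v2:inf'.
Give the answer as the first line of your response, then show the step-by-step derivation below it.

v0:inf,v1:inf,v2:36,v3:20,v4:0,v5:13,v6:50,v7:45,v8:inf

step 1: dist = v0:inf,v1:inf,v2:inf,v3:20,v4:0,v5:13,v6:inf,v7:inf,v8:inf
step 2: dist = v0:inf,v1:inf,v2:36,v3:20,v4:0,v5:13,v6:inf,v7:inf,v8:inf
step 3: dist = v0:inf,v1:inf,v2:36,v3:20,v4:0,v5:13,v6:50,v7:45,v8:inf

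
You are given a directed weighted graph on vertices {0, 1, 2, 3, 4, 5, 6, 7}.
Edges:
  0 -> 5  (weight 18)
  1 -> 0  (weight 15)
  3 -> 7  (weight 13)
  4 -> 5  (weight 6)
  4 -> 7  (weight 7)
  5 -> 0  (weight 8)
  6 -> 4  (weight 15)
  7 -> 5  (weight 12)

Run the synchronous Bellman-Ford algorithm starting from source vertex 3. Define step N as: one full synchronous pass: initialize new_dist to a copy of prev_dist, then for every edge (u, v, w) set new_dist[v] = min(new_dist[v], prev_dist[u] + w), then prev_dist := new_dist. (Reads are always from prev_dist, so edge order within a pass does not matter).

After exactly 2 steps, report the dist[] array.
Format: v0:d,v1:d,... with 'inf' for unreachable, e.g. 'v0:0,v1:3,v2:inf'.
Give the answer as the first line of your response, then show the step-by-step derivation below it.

v0:inf,v1:inf,v2:inf,v3:0,v4:inf,v5:25,v6:inf,v7:13

step 1: dist = v0:inf,v1:inf,v2:inf,v3:0,v4:inf,v5:inf,v6:inf,v7:13
step 2: dist = v0:inf,v1:inf,v2:inf,v3:0,v4:inf,v5:25,v6:inf,v7:13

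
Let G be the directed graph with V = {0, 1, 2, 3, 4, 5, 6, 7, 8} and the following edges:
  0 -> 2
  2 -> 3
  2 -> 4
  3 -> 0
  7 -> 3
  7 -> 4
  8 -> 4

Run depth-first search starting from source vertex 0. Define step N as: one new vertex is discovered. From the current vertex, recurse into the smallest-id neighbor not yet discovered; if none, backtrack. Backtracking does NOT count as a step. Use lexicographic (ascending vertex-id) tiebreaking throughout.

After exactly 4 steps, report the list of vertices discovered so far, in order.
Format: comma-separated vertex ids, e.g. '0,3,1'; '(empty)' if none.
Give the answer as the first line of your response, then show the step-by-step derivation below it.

0,2,3,4

step 1: discover 0; path=0; order=0
step 2: discover 2; path=0>2; order=0,2
step 3: discover 3; path=0>2>3; order=0,2,3
step 4: discover 4; path=0>2>4; order=0,2,3,4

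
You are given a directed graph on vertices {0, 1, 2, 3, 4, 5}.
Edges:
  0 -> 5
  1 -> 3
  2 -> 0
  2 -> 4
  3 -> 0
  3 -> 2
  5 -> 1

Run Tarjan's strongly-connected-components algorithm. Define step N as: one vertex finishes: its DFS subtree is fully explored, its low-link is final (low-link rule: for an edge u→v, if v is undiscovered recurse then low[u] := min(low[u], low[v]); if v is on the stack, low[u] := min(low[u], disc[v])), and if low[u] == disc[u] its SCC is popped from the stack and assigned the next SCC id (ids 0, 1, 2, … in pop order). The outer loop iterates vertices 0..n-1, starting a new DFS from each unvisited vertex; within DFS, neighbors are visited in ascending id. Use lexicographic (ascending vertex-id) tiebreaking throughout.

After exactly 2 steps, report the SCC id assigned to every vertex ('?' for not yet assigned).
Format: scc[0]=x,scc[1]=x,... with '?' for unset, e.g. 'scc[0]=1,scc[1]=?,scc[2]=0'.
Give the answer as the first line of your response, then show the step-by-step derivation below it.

scc[0]=?,scc[1]=?,scc[2]=?,scc[3]=?,scc[4]=0,scc[5]=?

step 1: low=(low[0]=0,low[1]=2,low[2]=0,low[3]=0,low[4]=5,low[5]=1); scc=(scc[0]=?,scc[1]=?,scc[2]=?,scc[3]=?,scc[4]=0,scc[5]=?)
step 2: low=(low[0]=0,low[1]=2,low[2]=0,low[3]=0,low[4]=5,low[5]=1); scc=(scc[0]=?,scc[1]=?,scc[2]=?,scc[3]=?,scc[4]=0,scc[5]=?)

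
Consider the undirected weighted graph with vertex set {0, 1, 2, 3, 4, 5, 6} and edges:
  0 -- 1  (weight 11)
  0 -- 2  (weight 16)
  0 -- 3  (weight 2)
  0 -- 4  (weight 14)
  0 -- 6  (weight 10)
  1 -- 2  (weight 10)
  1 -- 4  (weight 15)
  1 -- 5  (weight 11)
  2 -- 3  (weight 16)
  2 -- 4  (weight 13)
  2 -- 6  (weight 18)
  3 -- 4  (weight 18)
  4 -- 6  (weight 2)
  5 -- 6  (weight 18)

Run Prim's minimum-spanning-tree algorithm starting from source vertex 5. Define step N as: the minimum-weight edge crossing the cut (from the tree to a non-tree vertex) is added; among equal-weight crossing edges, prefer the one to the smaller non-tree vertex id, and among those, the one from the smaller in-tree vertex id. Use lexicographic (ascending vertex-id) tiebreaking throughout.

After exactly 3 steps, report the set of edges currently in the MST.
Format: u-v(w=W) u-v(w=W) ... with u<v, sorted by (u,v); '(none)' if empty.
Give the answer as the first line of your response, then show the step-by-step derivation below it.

0-1(w=11) 1-2(w=10) 1-5(w=11)

step 1: add edge 1-5 (w=11); MST = {1-5(w=11)}
step 2: add edge 1-2 (w=10); MST = {1-2(w=10) 1-5(w=11)}
step 3: add edge 0-1 (w=11); MST = {0-1(w=11) 1-2(w=10) 1-5(w=11)}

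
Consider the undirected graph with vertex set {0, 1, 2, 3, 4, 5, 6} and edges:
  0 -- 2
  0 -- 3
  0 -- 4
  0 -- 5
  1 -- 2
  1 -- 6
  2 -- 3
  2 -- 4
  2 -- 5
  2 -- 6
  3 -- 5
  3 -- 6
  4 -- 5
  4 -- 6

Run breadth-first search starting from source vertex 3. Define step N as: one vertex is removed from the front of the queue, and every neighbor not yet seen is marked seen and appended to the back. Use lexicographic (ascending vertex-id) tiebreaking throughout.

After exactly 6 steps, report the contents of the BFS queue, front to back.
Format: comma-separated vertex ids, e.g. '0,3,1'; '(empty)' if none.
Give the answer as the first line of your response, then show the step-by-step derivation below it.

1

step 1: dequeue 3; queue=[0,2,5,6]; order=3
step 2: dequeue 0; queue=[2,5,6,4]; order=3,0
step 3: dequeue 2; queue=[5,6,4,1]; order=3,0,2
step 4: dequeue 5; queue=[6,4,1]; order=3,0,2,5
step 5: dequeue 6; queue=[4,1]; order=3,0,2,5,6
step 6: dequeue 4; queue=[1]; order=3,0,2,5,6,4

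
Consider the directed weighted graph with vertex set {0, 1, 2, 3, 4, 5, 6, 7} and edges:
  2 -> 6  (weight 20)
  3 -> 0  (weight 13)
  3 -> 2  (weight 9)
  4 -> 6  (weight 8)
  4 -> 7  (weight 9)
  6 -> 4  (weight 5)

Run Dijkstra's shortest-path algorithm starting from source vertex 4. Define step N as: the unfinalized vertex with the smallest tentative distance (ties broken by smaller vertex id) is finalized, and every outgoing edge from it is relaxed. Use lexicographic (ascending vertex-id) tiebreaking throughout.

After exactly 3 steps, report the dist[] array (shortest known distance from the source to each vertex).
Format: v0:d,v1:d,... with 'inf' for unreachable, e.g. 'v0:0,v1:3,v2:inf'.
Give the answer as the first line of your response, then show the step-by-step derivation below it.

v0:inf,v1:inf,v2:inf,v3:inf,v4:0,v5:inf,v6:8,v7:9

step 1: dist = v0:inf,v1:inf,v2:inf,v3:inf,v4:0,v5:inf,v6:8,v7:9
step 2: dist = v0:inf,v1:inf,v2:inf,v3:inf,v4:0,v5:inf,v6:8,v7:9
step 3: dist = v0:inf,v1:inf,v2:inf,v3:inf,v4:0,v5:inf,v6:8,v7:9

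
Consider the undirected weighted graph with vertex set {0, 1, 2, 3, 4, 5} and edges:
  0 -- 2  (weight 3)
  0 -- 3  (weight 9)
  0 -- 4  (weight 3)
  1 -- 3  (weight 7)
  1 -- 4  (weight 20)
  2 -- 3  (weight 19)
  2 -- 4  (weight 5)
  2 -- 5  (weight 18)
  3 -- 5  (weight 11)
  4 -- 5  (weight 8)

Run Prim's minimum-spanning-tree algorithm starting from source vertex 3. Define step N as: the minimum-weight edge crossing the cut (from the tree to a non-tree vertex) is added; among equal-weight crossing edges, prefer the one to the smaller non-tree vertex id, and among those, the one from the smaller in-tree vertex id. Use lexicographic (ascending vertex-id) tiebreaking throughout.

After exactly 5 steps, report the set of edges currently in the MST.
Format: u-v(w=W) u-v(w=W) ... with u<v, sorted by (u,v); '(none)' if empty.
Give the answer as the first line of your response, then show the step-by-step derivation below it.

0-2(w=3) 0-3(w=9) 0-4(w=3) 1-3(w=7) 4-5(w=8)

step 1: add edge 1-3 (w=7); MST = {1-3(w=7)}
step 2: add edge 0-3 (w=9); MST = {0-3(w=9) 1-3(w=7)}
step 3: add edge 0-2 (w=3); MST = {0-2(w=3) 0-3(w=9) 1-3(w=7)}
step 4: add edge 0-4 (w=3); MST = {0-2(w=3) 0-3(w=9) 0-4(w=3) 1-3(w=7)}
step 5: add edge 4-5 (w=8); MST = {0-2(w=3) 0-3(w=9) 0-4(w=3) 1-3(w=7) 4-5(w=8)}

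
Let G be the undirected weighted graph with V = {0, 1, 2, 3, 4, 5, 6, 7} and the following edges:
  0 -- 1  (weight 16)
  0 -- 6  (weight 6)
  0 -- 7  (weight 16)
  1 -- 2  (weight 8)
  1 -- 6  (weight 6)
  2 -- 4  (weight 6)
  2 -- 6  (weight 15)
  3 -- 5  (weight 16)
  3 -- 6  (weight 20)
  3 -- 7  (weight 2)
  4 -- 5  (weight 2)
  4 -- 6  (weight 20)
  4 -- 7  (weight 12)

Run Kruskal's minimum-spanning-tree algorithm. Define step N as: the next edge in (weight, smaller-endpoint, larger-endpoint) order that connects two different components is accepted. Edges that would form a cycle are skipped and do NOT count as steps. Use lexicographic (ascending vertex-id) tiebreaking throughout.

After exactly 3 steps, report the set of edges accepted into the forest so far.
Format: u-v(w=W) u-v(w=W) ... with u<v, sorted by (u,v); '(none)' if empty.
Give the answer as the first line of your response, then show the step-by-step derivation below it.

0-6(w=6) 3-7(w=2) 4-5(w=2)

step 1: add edge 3-7 (w=2); MST = {3-7(w=2)}
step 2: add edge 4-5 (w=2); MST = {3-7(w=2) 4-5(w=2)}
step 3: add edge 0-6 (w=6); MST = {0-6(w=6) 3-7(w=2) 4-5(w=2)}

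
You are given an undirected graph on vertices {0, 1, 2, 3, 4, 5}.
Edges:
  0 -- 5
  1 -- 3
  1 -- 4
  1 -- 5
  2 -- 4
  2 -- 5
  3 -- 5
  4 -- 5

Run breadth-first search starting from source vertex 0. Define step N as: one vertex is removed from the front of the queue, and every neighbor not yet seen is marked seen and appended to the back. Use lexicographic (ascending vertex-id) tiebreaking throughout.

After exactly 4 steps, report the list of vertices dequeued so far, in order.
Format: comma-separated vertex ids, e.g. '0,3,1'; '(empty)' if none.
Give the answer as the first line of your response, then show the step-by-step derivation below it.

0,5,1,2

step 1: dequeue 0; queue=[5]; order=0
step 2: dequeue 5; queue=[1,2,3,4]; order=0,5
step 3: dequeue 1; queue=[2,3,4]; order=0,5,1
step 4: dequeue 2; queue=[3,4]; order=0,5,1,2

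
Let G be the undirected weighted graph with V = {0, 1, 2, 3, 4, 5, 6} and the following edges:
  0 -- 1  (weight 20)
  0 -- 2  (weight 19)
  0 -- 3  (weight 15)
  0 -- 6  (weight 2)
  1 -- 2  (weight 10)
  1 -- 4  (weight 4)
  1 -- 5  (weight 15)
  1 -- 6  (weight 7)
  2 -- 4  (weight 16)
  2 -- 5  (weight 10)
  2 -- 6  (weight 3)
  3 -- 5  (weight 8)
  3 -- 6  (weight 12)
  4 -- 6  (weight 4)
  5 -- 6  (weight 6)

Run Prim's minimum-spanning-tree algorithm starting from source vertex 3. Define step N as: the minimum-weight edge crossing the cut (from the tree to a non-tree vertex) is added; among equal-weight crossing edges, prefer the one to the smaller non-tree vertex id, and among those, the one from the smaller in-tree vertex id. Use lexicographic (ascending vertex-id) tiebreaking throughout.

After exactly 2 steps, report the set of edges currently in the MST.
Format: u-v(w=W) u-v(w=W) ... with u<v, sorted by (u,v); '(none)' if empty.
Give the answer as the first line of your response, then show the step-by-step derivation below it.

3-5(w=8) 5-6(w=6)

step 1: add edge 3-5 (w=8); MST = {3-5(w=8)}
step 2: add edge 5-6 (w=6); MST = {3-5(w=8) 5-6(w=6)}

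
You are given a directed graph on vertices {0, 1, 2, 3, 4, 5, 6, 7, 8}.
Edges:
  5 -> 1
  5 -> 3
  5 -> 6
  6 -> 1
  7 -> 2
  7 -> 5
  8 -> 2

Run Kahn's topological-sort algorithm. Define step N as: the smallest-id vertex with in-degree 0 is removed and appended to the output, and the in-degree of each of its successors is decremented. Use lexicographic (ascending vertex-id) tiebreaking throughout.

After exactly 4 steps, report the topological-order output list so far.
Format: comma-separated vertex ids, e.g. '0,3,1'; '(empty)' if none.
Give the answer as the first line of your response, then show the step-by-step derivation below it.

0,4,7,5

step 1: output 0; order=[0]; indeg=(0,2,2,1,0,1,1,0,0)
step 2: output 4; order=[0,4]; indeg=(0,2,2,1,0,1,1,0,0)
step 3: output 7; order=[0,4,7]; indeg=(0,2,1,1,0,0,1,0,0)
step 4: output 5; order=[0,4,7,5]; indeg=(0,1,1,0,0,0,0,0,0)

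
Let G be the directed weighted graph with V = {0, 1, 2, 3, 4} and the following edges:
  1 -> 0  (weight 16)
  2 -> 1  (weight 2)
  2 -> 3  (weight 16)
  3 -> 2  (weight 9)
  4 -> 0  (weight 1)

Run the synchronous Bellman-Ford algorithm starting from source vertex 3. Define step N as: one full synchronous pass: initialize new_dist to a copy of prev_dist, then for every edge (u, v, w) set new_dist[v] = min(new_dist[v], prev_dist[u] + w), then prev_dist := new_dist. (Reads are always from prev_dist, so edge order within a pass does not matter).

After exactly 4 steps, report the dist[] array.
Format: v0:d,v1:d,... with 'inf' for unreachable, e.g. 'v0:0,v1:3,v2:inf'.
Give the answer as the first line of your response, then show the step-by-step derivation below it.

v0:27,v1:11,v2:9,v3:0,v4:inf

step 1: dist = v0:inf,v1:inf,v2:9,v3:0,v4:inf
step 2: dist = v0:inf,v1:11,v2:9,v3:0,v4:inf
step 3: dist = v0:27,v1:11,v2:9,v3:0,v4:inf
step 4: dist = v0:27,v1:11,v2:9,v3:0,v4:inf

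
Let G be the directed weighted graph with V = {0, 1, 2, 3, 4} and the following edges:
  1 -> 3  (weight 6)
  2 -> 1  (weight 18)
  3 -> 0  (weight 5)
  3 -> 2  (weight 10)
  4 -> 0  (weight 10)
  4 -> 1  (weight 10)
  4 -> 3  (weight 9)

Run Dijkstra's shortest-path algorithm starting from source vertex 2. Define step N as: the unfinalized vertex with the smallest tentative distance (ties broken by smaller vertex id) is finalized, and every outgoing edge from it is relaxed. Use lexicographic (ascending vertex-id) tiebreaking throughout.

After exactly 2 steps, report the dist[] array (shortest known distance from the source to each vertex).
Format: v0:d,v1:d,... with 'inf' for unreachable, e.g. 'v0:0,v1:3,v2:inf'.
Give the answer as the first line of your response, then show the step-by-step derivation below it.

v0:inf,v1:18,v2:0,v3:24,v4:inf

step 1: dist = v0:inf,v1:18,v2:0,v3:inf,v4:inf
step 2: dist = v0:inf,v1:18,v2:0,v3:24,v4:inf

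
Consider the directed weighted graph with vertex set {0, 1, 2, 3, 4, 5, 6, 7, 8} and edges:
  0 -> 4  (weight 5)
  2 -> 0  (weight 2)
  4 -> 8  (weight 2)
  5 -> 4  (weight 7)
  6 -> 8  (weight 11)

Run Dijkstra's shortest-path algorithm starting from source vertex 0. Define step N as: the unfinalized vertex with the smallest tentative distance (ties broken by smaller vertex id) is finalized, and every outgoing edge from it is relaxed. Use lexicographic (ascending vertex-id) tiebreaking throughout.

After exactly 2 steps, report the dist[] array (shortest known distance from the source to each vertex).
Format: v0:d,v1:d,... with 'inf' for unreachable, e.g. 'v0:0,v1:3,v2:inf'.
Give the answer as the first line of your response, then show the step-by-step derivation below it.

v0:0,v1:inf,v2:inf,v3:inf,v4:5,v5:inf,v6:inf,v7:inf,v8:7

step 1: dist = v0:0,v1:inf,v2:inf,v3:inf,v4:5,v5:inf,v6:inf,v7:inf,v8:inf
step 2: dist = v0:0,v1:inf,v2:inf,v3:inf,v4:5,v5:inf,v6:inf,v7:inf,v8:7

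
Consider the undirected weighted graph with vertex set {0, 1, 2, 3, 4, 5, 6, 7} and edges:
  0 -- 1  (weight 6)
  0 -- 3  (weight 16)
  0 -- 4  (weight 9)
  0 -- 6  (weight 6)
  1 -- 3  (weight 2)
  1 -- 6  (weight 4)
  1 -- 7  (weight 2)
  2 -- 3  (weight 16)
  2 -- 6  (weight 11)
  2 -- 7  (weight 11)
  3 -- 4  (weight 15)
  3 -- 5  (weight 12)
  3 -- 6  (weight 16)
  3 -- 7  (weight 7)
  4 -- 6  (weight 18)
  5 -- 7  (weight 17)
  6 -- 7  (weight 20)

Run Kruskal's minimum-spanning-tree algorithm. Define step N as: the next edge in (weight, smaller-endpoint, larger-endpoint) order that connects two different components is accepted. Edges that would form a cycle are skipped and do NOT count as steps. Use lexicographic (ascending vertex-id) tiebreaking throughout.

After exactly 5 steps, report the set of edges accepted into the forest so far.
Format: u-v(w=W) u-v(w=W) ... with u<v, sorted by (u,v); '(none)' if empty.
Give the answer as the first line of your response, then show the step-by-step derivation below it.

0-1(w=6) 0-4(w=9) 1-3(w=2) 1-6(w=4) 1-7(w=2)

step 1: add edge 1-3 (w=2); MST = {1-3(w=2)}
step 2: add edge 1-7 (w=2); MST = {1-3(w=2) 1-7(w=2)}
step 3: add edge 1-6 (w=4); MST = {1-3(w=2) 1-6(w=4) 1-7(w=2)}
step 4: add edge 0-1 (w=6); MST = {0-1(w=6) 1-3(w=2) 1-6(w=4) 1-7(w=2)}
step 5: add edge 0-4 (w=9); MST = {0-1(w=6) 0-4(w=9) 1-3(w=2) 1-6(w=4) 1-7(w=2)}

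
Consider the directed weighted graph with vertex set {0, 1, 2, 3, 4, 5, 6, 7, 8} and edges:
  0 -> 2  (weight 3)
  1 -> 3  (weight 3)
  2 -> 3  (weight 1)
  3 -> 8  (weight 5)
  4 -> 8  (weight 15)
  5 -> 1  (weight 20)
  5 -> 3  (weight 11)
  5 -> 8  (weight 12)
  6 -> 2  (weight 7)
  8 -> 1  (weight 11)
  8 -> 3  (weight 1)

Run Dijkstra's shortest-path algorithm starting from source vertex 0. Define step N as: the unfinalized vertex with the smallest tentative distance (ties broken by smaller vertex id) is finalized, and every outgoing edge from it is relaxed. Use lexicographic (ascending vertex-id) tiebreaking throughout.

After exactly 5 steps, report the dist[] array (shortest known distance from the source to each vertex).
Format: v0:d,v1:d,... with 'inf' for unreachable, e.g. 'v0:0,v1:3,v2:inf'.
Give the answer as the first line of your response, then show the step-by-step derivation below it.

v0:0,v1:20,v2:3,v3:4,v4:inf,v5:inf,v6:inf,v7:inf,v8:9

step 1: dist = v0:0,v1:inf,v2:3,v3:inf,v4:inf,v5:inf,v6:inf,v7:inf,v8:inf
step 2: dist = v0:0,v1:inf,v2:3,v3:4,v4:inf,v5:inf,v6:inf,v7:inf,v8:inf
step 3: dist = v0:0,v1:inf,v2:3,v3:4,v4:inf,v5:inf,v6:inf,v7:inf,v8:9
step 4: dist = v0:0,v1:20,v2:3,v3:4,v4:inf,v5:inf,v6:inf,v7:inf,v8:9
step 5: dist = v0:0,v1:20,v2:3,v3:4,v4:inf,v5:inf,v6:inf,v7:inf,v8:9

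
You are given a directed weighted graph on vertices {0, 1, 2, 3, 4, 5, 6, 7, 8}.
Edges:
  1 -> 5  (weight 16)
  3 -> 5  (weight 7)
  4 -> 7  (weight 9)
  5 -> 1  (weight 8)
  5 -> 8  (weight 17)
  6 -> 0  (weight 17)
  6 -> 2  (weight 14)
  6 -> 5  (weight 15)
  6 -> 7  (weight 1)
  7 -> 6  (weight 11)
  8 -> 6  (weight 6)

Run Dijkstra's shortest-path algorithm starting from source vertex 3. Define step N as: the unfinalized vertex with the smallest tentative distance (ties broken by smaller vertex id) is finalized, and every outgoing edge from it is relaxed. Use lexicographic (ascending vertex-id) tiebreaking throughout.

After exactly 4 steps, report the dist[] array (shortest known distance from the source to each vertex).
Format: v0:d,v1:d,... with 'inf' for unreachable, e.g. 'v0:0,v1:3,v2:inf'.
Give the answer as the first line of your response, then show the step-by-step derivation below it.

v0:inf,v1:15,v2:inf,v3:0,v4:inf,v5:7,v6:30,v7:inf,v8:24

step 1: dist = v0:inf,v1:inf,v2:inf,v3:0,v4:inf,v5:7,v6:inf,v7:inf,v8:inf
step 2: dist = v0:inf,v1:15,v2:inf,v3:0,v4:inf,v5:7,v6:inf,v7:inf,v8:24
step 3: dist = v0:inf,v1:15,v2:inf,v3:0,v4:inf,v5:7,v6:inf,v7:inf,v8:24
step 4: dist = v0:inf,v1:15,v2:inf,v3:0,v4:inf,v5:7,v6:30,v7:inf,v8:24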